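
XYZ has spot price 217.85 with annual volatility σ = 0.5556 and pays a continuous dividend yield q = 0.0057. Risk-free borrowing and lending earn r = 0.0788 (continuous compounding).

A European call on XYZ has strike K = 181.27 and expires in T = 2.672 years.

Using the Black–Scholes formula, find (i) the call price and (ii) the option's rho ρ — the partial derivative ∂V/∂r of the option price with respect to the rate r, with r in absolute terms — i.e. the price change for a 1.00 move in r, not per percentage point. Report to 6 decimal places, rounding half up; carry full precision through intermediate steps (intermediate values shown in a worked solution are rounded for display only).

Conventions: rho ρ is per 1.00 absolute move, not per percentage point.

price = 102.140724
ρ = 190.462794

σ√T = 0.5556·√2.672 = 0.908198
d₁ = (ln(S/K) + (r−q+σ²/2)T) / (σ√T) = (ln(217.85/181.27) + (0.0788−0.0057+0.5556²/2)·2.672) / 0.908198 = (0.183819 + 0.607735) / 0.908198 = 0.871566
d₂ = d₁ − σ√T = 0.871566 − 0.908198 = -0.036632
e^{−rT} = 0.810136
e^{−qT} = 0.984885
N(d₁) = 0.808277,  N(d₂) = 0.485389
Call price V = S·e^{−qT}·N(d₁) − K·e^{−rT}·N(d₂) = 173.421710 − 71.280986 = 102.140724
ρ = K·T·e^{−rT}·N(d₂) = 190.462794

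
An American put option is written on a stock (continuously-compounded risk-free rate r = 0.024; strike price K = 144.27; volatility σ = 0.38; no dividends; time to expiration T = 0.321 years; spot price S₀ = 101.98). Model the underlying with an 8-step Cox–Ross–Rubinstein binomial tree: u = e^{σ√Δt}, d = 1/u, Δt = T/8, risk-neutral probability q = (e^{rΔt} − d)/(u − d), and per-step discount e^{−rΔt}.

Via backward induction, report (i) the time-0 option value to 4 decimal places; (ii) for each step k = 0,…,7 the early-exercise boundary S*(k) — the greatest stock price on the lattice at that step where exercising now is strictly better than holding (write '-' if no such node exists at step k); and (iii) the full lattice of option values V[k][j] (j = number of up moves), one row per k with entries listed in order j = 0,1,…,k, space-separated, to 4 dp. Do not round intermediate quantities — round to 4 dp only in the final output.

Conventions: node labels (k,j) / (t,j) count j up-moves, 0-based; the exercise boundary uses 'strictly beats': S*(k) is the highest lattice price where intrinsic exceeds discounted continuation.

price = 42.4324
boundary = - 94.5055 101.9800 94.5055 101.9800 110.0457 118.7492 128.1412
tree:
42.4324
49.7645 34.8020
56.6912 42.2900 26.9926
63.1101 49.7645 34.4190 19.2324
69.0587 56.6912 42.2900 26.2059 11.9336
74.5712 63.1101 49.7645 34.2243 17.8213 5.7626
79.6797 69.0587 56.6912 42.2900 25.5208 9.7559 1.5726
84.4137 74.5712 63.1101 49.7645 34.2243 16.1288 3.0702 0.0000
88.8008 79.6797 69.0587 56.6912 42.2900 25.5208 5.9940 0.0000 0.0000

Δt=0.04013, u=1.07909, d=0.92671, q=0.48730, disc=e^(-rΔt)=0.99904
k=8 terminal: V=max(K-S,0) → 88.8008 79.6797 69.0587 56.6912 42.2900 25.5208 5.9940 0.0000 0.0000
k=7: j=0 S=59.8563 intr=84.4137 cont=84.2749 V=84.4137[EX]; j=1 S=69.6988 intr=74.5712 cont=74.4323 V=74.5712[EX]; j=2 S=81.1599 intr=63.1101 cont=62.9713 V=63.1101[EX]; j=3 S=94.5055 intr=49.7645 cont=49.6256 V=49.7645[EX]; j=4 S=110.0457 intr=34.2243 cont=34.0855 V=34.2243[EX]; j=5 S=128.1412 intr=16.1288 cont=15.9899 V=16.1288[EX]; j=6 S=149.2123 intr=0.0000 cont=3.0702 V=3.0702[hold]; j=7 S=173.7482 intr=0.0000 cont=0.0000 V=0.0000[hold]  S*(7)=128.1412
k=6: j=0 S=64.5903 intr=79.6797 cont=79.5408 V=79.6797[EX]; j=1 S=75.2113 intr=69.0587 cont=68.9198 V=69.0587[EX]; j=2 S=87.5788 intr=56.6912 cont=56.5523 V=56.6912[EX]; j=3 S=101.9800 intr=42.2900 cont=42.1511 V=42.2900[EX]; j=4 S=118.7492 intr=25.5208 cont=25.3819 V=25.5208[EX]; j=5 S=138.2760 intr=5.9940 cont=9.7559 V=9.7559[hold]; j=6 S=161.0136 intr=0.0000 cont=1.5726 V=1.5726[hold]  S*(6)=118.7492
k=5: j=0 S=69.6988 intr=74.5712 cont=74.4323 V=74.5712[EX]; j=1 S=81.1599 intr=63.1101 cont=62.9713 V=63.1101[EX]; j=2 S=94.5055 intr=49.7645 cont=49.6256 V=49.7645[EX]; j=3 S=110.0457 intr=34.2243 cont=34.0855 V=34.2243[EX]; j=4 S=128.1412 intr=16.1288 cont=17.8213 V=17.8213[hold]; j=5 S=149.2123 intr=0.0000 cont=5.7626 V=5.7626[hold]  S*(5)=110.0457
k=4: j=0 S=75.2113 intr=69.0587 cont=68.9198 V=69.0587[EX]; j=1 S=87.5788 intr=56.6912 cont=56.5523 V=56.6912[EX]; j=2 S=101.9800 intr=42.2900 cont=42.1511 V=42.2900[EX]; j=3 S=118.7492 intr=25.5208 cont=26.2059 V=26.2059[hold]; j=4 S=138.2760 intr=5.9940 cont=11.9336 V=11.9336[hold]  S*(4)=101.9800
k=3: j=0 S=81.1599 intr=63.1101 cont=62.9713 V=63.1101[EX]; j=1 S=94.5055 intr=49.7645 cont=49.6256 V=49.7645[EX]; j=2 S=110.0457 intr=34.2243 cont=34.4190 V=34.4190[hold]; j=3 S=128.1412 intr=16.1288 cont=19.2324 V=19.2324[hold]  S*(3)=94.5055
k=2: j=0 S=87.5788 intr=56.6912 cont=56.5523 V=56.6912[EX]; j=1 S=101.9800 intr=42.2900 cont=42.2459 V=42.2900[EX]; j=2 S=118.7492 intr=25.5208 cont=26.9926 V=26.9926[hold]  S*(2)=101.9800
k=1: j=0 S=94.5055 intr=49.7645 cont=49.6256 V=49.7645[EX]; j=1 S=110.0457 intr=34.2243 cont=34.8020 V=34.8020[hold]  S*(1)=94.5055
k=0: j=0 S=101.9800 intr=42.2900 cont=42.4324 V=42.4324[hold]  S*(0)=-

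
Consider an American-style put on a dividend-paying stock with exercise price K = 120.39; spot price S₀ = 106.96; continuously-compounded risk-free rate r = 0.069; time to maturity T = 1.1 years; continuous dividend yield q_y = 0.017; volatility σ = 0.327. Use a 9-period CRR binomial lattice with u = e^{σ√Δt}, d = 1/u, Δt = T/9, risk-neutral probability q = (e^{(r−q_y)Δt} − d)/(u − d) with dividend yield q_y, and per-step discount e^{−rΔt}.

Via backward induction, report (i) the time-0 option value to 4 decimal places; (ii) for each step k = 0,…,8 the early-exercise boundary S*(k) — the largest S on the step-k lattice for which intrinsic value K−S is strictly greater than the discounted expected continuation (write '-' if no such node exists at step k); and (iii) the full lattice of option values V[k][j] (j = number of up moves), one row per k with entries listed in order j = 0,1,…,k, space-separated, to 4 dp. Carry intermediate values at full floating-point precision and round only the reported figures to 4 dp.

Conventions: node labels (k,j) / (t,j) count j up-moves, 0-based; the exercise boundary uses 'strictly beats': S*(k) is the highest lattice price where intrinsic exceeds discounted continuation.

params: Δt=0.12222 u=1.12111 d=0.89197 q=0.49928 e^(-rΔt)=0.99160
t_9 payoffs: 82.1618 72.3414 59.9982 44.4841 24.9846 0.4760 0.0000 0.0000 0.0000 0.0000
t_8: node(8,0) S=42.8581 payoff=77.5319 vs cont=76.6099 → 77.5319 [stop]  node(8,1) S=53.8679 payoff=66.5221 vs cont=65.6229 → 66.5221 [stop]  node(8,2) S=67.7060 payoff=52.6840 vs cont=51.8135 → 52.6840 [stop]  node(8,3) S=85.0989 payoff=35.2911 vs cont=34.4567 → 35.2911 [stop]  node(8,4) S=106.9600 payoff=13.4300 vs cont=12.6410 → 13.4300 [stop]  node(8,5) S=134.4369 payoff=0.0000 vs cont=0.2363 → 0.2363 [wait]  node(8,6) S=168.9724 payoff=0.0000 vs cont=0.0000 → 0.0000 [wait]  node(8,7) S=212.3797 payoff=0.0000 vs cont=0.0000 → 0.0000 [wait]  node(8,8) S=266.9380 payoff=0.0000 vs cont=0.0000 → 0.0000 [wait]  ⇒ S*(8)=106.9600
t_7: node(7,0) S=48.0486 payoff=72.3414 vs cont=71.4301 → 72.3414 [stop]  node(7,1) S=60.3918 payoff=59.9982 vs cont=59.1125 → 59.9982 [stop]  node(7,2) S=75.9059 payoff=44.4841 vs cont=43.6306 → 44.4841 [stop]  node(7,3) S=95.4054 payoff=24.9846 vs cont=24.1716 → 24.9846 [stop]  node(7,4) S=119.9140 payoff=0.4760 vs cont=6.7852 → 6.7852 [wait]  node(7,5) S=150.7187 payoff=0.0000 vs cont=0.1173 → 0.1173 [wait]  node(7,6) S=189.4369 payoff=0.0000 vs cont=0.0000 → 0.0000 [wait]  node(7,7) S=238.1013 payoff=0.0000 vs cont=0.0000 → 0.0000 [wait]  ⇒ S*(7)=95.4054
t_6: node(6,0) S=53.8679 payoff=66.5221 vs cont=65.6229 → 66.5221 [stop]  node(6,1) S=67.7060 payoff=52.6840 vs cont=51.8135 → 52.6840 [stop]  node(6,2) S=85.0989 payoff=35.2911 vs cont=34.4567 → 35.2911 [stop]  node(6,3) S=106.9600 payoff=13.4300 vs cont=15.7646 → 15.7646 [wait]  node(6,4) S=134.4369 payoff=0.0000 vs cont=3.4271 → 3.4271 [wait]  node(6,5) S=168.9724 payoff=0.0000 vs cont=0.0583 → 0.0583 [wait]  node(6,6) S=212.3797 payoff=0.0000 vs cont=0.0000 → 0.0000 [wait]  ⇒ S*(6)=85.0989
t_5: node(5,0) S=60.3918 payoff=59.9982 vs cont=59.1125 → 59.9982 [stop]  node(5,1) S=75.9059 payoff=44.4841 vs cont=43.6306 → 44.4841 [stop]  node(5,2) S=95.4054 payoff=24.9846 vs cont=25.3275 → 25.3275 [wait]  node(5,3) S=119.9140 payoff=0.4760 vs cont=9.5241 → 9.5241 [wait]  node(5,4) S=150.7187 payoff=0.0000 vs cont=1.7305 → 1.7305 [wait]  node(5,5) S=189.4369 payoff=0.0000 vs cont=0.0289 → 0.0289 [wait]  ⇒ S*(5)=75.9059
t_4: node(4,0) S=67.7060 payoff=52.6840 vs cont=51.8135 → 52.6840 [stop]  node(4,1) S=85.0989 payoff=35.2911 vs cont=34.6264 → 35.2911 [stop]  node(4,2) S=106.9600 payoff=13.4300 vs cont=17.2908 → 17.2908 [wait]  node(4,3) S=134.4369 payoff=0.0000 vs cont=5.5856 → 5.5856 [wait]  node(4,4) S=168.9724 payoff=0.0000 vs cont=0.8735 → 0.8735 [wait]  ⇒ S*(4)=85.0989
t_3: node(3,0) S=75.9059 payoff=44.4841 vs cont=43.6306 → 44.4841 [stop]  node(3,1) S=95.4054 payoff=24.9846 vs cont=26.0831 → 26.0831 [wait]  node(3,2) S=119.9140 payoff=0.4760 vs cont=11.3506 → 11.3506 [wait]  node(3,3) S=150.7187 payoff=0.0000 vs cont=3.2058 → 3.2058 [wait]  ⇒ S*(3)=75.9059
t_2: node(2,0) S=85.0989 payoff=35.2911 vs cont=35.0005 → 35.2911 [stop]  node(2,1) S=106.9600 payoff=13.4300 vs cont=18.5702 → 18.5702 [wait]  node(2,2) S=134.4369 payoff=0.0000 vs cont=7.2229 → 7.2229 [wait]  ⇒ S*(2)=85.0989
t_1: node(1,0) S=95.4054 payoff=24.9846 vs cont=26.7165 → 26.7165 [wait]  node(1,1) S=119.9140 payoff=0.4760 vs cont=12.7964 → 12.7964 [wait]  ⇒ S*(1)=-
t_0: node(0,0) S=106.9600 payoff=13.4300 vs cont=19.6005 → 19.6005 [wait]  ⇒ S*(0)=-

price = 19.6005
boundary = - - 85.0989 75.9059 85.0989 75.9059 85.0989 95.4054 106.9600
tree:
19.6005
26.7165 12.7964
35.2911 18.5702 7.2229
44.4841 26.0831 11.3506 3.2058
52.6840 35.2911 17.2908 5.5856 0.8735
59.9982 44.4841 25.3275 9.5241 1.7305 0.0289
66.5221 52.6840 35.2911 15.7646 3.4271 0.0583 0.0000
72.3414 59.9982 44.4841 24.9846 6.7852 0.1173 0.0000 0.0000
77.5319 66.5221 52.6840 35.2911 13.4300 0.2363 0.0000 0.0000 0.0000
82.1618 72.3414 59.9982 44.4841 24.9846 0.4760 0.0000 0.0000 0.0000 0.0000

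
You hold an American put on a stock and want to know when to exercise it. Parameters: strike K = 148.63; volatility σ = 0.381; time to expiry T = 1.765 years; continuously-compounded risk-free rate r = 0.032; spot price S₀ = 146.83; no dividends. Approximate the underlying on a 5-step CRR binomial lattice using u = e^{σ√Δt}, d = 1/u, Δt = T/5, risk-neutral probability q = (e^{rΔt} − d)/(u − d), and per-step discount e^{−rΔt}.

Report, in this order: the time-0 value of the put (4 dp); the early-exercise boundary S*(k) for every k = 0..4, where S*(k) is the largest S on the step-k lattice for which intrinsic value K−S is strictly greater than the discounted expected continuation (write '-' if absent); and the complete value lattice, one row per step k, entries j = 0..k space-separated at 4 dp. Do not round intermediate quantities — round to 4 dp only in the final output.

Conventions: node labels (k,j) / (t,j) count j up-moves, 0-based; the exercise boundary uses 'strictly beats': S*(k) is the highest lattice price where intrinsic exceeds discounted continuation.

Δt=0.35300  u=1.25404  d=0.79743  q=0.46853  discount=0.98877
step 5 (expiry): payoffs max(K−S,0) = 101.2859 74.1764 31.5440 0.0000 0.0000 0.0000
step 4: (k=4,j=0): S=59.3712, K−S=89.2588, hold=87.5893 ⇒ V=89.2588 exercise | (k=4,j=1): S=93.3674, K−S=55.2626, hold=53.5931 ⇒ V=55.2626 exercise | (k=4,j=2): S=146.8300, K−S=1.8000, hold=16.5764 ⇒ V=16.5764 continue | (k=4,j=3): S=230.9055, K−S=0.0000, hold=0.0000 ⇒ V=0.0000 continue | (k=4,j=4): S=363.1231, K−S=0.0000, hold=0.0000 ⇒ V=0.0000 continue  boundary S*=93.3674
step 3: (k=3,j=0): S=74.4536, K−S=74.1764, hold=72.5070 ⇒ V=74.1764 exercise | (k=3,j=1): S=117.0860, K−S=31.5440, hold=36.7199 ⇒ V=36.7199 continue | (k=3,j=2): S=184.1300, K−S=0.0000, hold=8.7110 ⇒ V=8.7110 continue | (k=3,j=3): S=289.5637, K−S=0.0000, hold=0.0000 ⇒ V=0.0000 continue  boundary S*=74.4536
step 2: (k=2,j=0): S=93.3674, K−S=55.2626, hold=55.9909 ⇒ V=55.9909 continue | (k=2,j=1): S=146.8300, K−S=1.8000, hold=23.3319 ⇒ V=23.3319 continue | (k=2,j=2): S=230.9055, K−S=0.0000, hold=4.5776 ⇒ V=4.5776 continue  boundary S*=-
step 1: (k=1,j=0): S=117.0860, K−S=31.5440, hold=40.2322 ⇒ V=40.2322 continue | (k=1,j=1): S=184.1300, K−S=0.0000, hold=14.3816 ⇒ V=14.3816 continue  boundary S*=-
step 0: (k=0,j=0): S=146.8300, K−S=1.8000, hold=27.8046 ⇒ V=27.8046 continue  boundary S*=-

price = 27.8046
boundary = - - - 74.4536 93.3674
tree:
27.8046
40.2322 14.3816
55.9909 23.3319 4.5776
74.1764 36.7199 8.7110 0.0000
89.2588 55.2626 16.5764 0.0000 0.0000
101.2859 74.1764 31.5440 0.0000 0.0000 0.0000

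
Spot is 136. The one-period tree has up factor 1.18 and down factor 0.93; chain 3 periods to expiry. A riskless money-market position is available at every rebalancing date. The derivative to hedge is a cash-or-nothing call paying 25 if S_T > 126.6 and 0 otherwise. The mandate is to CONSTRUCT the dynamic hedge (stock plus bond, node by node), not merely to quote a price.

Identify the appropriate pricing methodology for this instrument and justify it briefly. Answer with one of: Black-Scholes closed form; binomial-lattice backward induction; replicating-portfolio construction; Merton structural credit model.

Key observation: the deliverable is the dynamic trading strategy on the 3-step tree (spot 136, moves 1.18 and 0.93), so the valuation must go through the node-by-node replicating-portfolio solve.

framework: replicating-portfolio construction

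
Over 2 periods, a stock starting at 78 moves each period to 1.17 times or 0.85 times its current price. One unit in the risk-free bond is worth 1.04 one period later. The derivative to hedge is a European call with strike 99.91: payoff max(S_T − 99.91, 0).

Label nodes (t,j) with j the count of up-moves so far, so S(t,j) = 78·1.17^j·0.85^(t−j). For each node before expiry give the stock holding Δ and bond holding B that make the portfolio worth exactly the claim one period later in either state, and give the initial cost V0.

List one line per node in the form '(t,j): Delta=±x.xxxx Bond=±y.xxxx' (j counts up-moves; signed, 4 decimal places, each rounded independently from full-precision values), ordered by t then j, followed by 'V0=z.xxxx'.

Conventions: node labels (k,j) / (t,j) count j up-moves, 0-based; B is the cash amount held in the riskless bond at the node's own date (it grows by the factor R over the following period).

(0,0): Delta=0.1570 Bond=-10.0091
(1,0): Delta=0.0000 Bond=0.0000
(1,1): Delta=0.2350 Bond=-17.5318
V0=2.2373

No-arbitrage ⇒ martingale measure with p* = (R−d)/(u−d) = 0.5938.
At maturity the claim pays: V(2,0)=0.0000, V(2,1)=0.0000, V(2,2)=6.8642
(1,0): S=66.3000. Δ = (V_up−V_dn)/(S_up−S_dn) = (0.0000−0.0000)/(77.5710−56.3550) = 0.0000. V = [p*·0.0000 + (1−p*)·0.0000]/1.04 = 0.0000. B = V − Δ·S = 0.0000.
(1,1): S=91.2600. Δ = (V_up−V_dn)/(S_up−S_dn) = (6.8642−0.0000)/(106.7742−77.5710) = 0.2350. V = [p*·6.8642 + (1−p*)·0.0000]/1.04 = 3.9189. B = V − Δ·S = -17.5318.
(0,0): S=78.0000. Δ = (V_up−V_dn)/(S_up−S_dn) = (3.9189−0.0000)/(91.2600−66.3000) = 0.1570. V = [p*·3.9189 + (1−p*)·0.0000]/1.04 = 2.2373. B = V − Δ·S = -10.0091.
Check: Δ(0,0)·S0 + B(0,0) = 2.2373 = V0.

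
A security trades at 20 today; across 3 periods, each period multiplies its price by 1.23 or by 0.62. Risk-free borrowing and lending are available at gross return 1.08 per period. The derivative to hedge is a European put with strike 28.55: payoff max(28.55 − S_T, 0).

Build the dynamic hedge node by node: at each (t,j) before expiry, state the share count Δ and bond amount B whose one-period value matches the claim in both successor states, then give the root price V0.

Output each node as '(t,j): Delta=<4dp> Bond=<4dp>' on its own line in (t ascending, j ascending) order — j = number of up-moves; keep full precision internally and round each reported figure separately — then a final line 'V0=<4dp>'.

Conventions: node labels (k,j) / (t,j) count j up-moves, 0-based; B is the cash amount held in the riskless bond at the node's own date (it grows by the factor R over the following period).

(0,0): Delta=-0.6536 Bond=18.6871
(1,0): Delta=-1.0000 Bond=24.4770
(1,1): Delta=-0.5967 Bond=18.7816
(2,0): Delta=-1.0000 Bond=26.4352
(2,1): Delta=-1.0000 Bond=26.4352
(2,2): Delta=-0.5304 Bond=18.2783
V0=5.6144

Arbitrage-free pricing uses the up-move probability p* = (R−d)/(u−d) = 0.7541, discounting each step at R = 1.08.
Terminal payoffs: V(3,0)=23.7834, V(3,1)=19.0938, V(3,2)=9.7900, V(3,3)=0.0000
Node (2,0) S=7.6880: V=(p*·19.0938+(1−p*)·23.7834)/1.08=18.7472; Δ=(19.0938−23.7834)/(9.4562−4.7666)=-1.0000; B=V−Δ·S=26.4352
Node (2,1) S=15.2520: V=(p*·9.7900+(1−p*)·19.0938)/1.08=11.1832; Δ=(9.7900−19.0938)/(18.7600−9.4562)=-1.0000; B=V−Δ·S=26.4352
Node (2,2) S=30.2580: V=(p*·0.0000+(1−p*)·9.7900)/1.08=2.2291; Δ=(0.0000−9.7900)/(37.2173−18.7600)=-0.5304; B=V−Δ·S=18.2783
Node (1,0) S=12.4000: V=(p*·11.1832+(1−p*)·18.7472)/1.08=12.0770; Δ=(11.1832−18.7472)/(15.2520−7.6880)=-1.0000; B=V−Δ·S=24.4770
Node (1,1) S=24.6000: V=(p*·2.2291+(1−p*)·11.1832)/1.08=4.1027; Δ=(2.2291−11.1832)/(30.2580−15.2520)=-0.5967; B=V−Δ·S=18.7816
Node (0,0) S=20.0000: V=(p*·4.1027+(1−p*)·12.0770)/1.08=5.6144; Δ=(4.1027−12.0770)/(24.6000−12.4000)=-0.6536; B=V−Δ·S=18.6871
Check: Δ(0,0)·S0 + B(0,0) = 5.6144 = V0.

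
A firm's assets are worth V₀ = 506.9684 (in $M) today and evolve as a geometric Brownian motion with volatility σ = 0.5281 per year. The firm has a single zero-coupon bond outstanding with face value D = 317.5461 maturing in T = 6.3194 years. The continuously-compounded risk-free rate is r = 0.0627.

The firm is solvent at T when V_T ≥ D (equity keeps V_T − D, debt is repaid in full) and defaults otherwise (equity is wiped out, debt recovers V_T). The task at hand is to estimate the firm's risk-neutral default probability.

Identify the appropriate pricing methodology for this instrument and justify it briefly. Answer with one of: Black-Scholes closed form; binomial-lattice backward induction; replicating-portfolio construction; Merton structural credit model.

Key observation: the question is about default risk generated by asset-value dynamics against a debt face of 317.5461 — the structural framework prices exactly that.

framework: Merton structural credit model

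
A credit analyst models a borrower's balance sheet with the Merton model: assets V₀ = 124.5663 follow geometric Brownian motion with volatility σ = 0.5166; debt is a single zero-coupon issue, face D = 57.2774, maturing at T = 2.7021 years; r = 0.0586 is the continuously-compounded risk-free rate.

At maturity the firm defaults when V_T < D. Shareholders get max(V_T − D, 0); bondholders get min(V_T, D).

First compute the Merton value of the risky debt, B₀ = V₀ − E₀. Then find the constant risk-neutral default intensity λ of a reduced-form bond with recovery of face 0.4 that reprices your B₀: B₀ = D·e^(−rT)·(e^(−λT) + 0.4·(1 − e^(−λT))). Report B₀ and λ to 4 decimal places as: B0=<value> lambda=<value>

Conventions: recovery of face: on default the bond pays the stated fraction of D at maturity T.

Apply the equity-as-call identities (strike 57.2774, horizon 2.7021 years):
d₁ = [ln(V₀/D) + (r + σ²/2)T] / (σ√T)
   = [ln(124.5663/57.2774) + (0.0586 + 0.5·0.5166²)·2.7021] / (0.5166·√2.7021)
   = [0.776932 + 0.518905] / 0.849190 = 1.525968
d₂ = d₁ − σ√T = 1.525968 − 0.849190 = 0.676777
N(d₁) = 0.936491,  N(d₂) = 0.750726,  e^(−rT) = 0.853557
E₀ = V₀·N(d₁) − D·e^(−rT)·N(d₂)
   = 124.5663·0.936491 − 57.2774·0.853557·0.750726 = 79.952573
B₀ = V₀ − E₀ = 124.5663 − 79.952573 = 44.613727
e^(−λT) = (B₀·e^(rT)/D − 0.4)/(1 − 0.4) = (44.6137·1.171568/57.2774 − 0.4)/0.6 = 0.85423527
λ = −ln(0.85423527)/2.7021 = 0.058306

B0=44.6137 lambda=0.0583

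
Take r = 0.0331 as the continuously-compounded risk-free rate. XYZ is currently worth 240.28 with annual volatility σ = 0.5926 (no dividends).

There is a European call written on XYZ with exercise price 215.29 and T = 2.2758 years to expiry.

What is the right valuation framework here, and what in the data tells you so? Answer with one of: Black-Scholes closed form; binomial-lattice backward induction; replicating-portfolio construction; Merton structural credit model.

Key observation: a European-exercise option on XYZ struck at 215.29 — a GBM underlying with constant parameters — admits an analytic price: the data contain no early exercise, no discrete tree, no debt structure.

framework: Black-Scholes closed form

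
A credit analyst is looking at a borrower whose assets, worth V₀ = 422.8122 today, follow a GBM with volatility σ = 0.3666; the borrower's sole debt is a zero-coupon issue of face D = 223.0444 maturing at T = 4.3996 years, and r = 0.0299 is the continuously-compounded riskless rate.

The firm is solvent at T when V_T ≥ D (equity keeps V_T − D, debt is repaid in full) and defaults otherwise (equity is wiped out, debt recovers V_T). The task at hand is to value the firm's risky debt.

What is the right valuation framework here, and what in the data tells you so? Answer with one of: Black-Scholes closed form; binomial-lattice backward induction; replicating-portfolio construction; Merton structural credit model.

framework: Merton structural credit model

Key observation: with the firm-asset dynamics (V₀ = 422.8122) and a single zero-coupon liability of face 223.0444 given, debt value, spread, and default probability all derive from the option view of the balance sheet.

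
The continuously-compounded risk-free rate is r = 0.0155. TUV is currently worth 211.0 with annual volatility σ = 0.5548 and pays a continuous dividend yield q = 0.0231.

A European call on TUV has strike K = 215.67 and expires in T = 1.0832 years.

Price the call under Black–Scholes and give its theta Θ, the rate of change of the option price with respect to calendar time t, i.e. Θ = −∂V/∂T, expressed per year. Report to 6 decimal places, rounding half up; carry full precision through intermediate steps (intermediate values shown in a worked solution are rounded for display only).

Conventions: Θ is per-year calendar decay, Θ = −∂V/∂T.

price = 44.384807
Θ = -19.661698

σ√T = 0.5548·√1.0832 = 0.577419
d₁ = (ln(S/K) + (r−q+σ²/2)T) / (σ√T) = (ln(211.0/215.67) + (0.0155−0.0231+0.5548²/2)·1.0832) / 0.577419 = (-0.021891 + 0.158474) / 0.577419 = 0.236540
d₂ = d₁ − σ√T = 0.236540 − 0.577419 = -0.340879
e^{−rT} = 0.983351
e^{−qT} = 0.975289
N(d₁) = 0.593493,  N(d₂) = 0.366597
Call price V = S·e^{−qT}·N(d₁) − K·e^{−rT}·N(d₂) = 122.132497 − 77.747690 = 44.384807
φ(d₁) = (1/√(2π))·e^{−d₁²/2} = 0.387936
Θ = −S·e^{−qT}·φ(d₁)·σ/(2√T) + q·S·e^{−qT}·N(d₁) − r·K·e^{−rT}·N(d₂) = −21.277870 + 2.821261 − 1.205089 = -19.661698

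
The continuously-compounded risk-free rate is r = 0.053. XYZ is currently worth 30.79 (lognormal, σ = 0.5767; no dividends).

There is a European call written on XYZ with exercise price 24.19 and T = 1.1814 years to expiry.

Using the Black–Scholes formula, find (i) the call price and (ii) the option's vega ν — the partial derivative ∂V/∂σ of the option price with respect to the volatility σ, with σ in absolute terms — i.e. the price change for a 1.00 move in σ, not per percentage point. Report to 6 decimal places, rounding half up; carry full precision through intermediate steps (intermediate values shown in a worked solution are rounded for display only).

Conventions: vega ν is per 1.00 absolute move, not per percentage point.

σ√T = 0.5767·√1.1814 = 0.626828
d₁ = (ln(S/K) + (r+σ²/2)T) / (σ√T) = (ln(30.79/24.19) + (0.053+0.5767²/2)·1.1814) / 0.626828 = (0.241251 + 0.259071) / 0.626828 = 0.798180
d₂ = d₁ − σ√T = 0.798180 − 0.626828 = 0.171352
e^{−rT} = 0.939306
N(d₁) = 0.787617,  N(d₂) = 0.568026
Call price V = S·N(d₁) − K·e^{−rT}·N(d₂) = 24.250726 − 12.906587 = 11.344139
φ(d₁) = (1/√(2π))·e^{−d₁²/2} = 0.290113
ν = S·φ(d₁)·√T = 9.709026

price = 11.344139
ν = 9.709026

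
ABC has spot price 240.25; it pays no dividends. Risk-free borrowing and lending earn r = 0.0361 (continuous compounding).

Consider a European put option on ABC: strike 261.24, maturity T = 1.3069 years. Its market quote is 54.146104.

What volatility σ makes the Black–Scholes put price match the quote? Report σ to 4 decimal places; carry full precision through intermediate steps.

sigma = 0.4488

At σ = 0.4488 the Black–Scholes value reproduces the quote:
σ√T = 0.4488·√1.3069 = 0.513067
d₁ = (ln(S/K) + (r+σ²/2)T) / (σ√T) = (ln(240.25/261.24) + (0.0361+0.4488²/2)·1.3069) / 0.513067 = (-0.083759 + 0.178798) / 0.513067 = 0.185236
d₂ = d₁ − σ√T = 0.185236 − 0.513067 = -0.327831
e^{−rT} = 0.953917
N(−d₁) = 0.426522,  N(−d₂) = 0.628480
V = K·e^{−rT}·N(−d₂) − S·N(−d₁) = 156.618009 − 102.471905 = 54.146104 (equal to the quote); since ∂V/∂σ > 0 for all σ, the implied volatility is unique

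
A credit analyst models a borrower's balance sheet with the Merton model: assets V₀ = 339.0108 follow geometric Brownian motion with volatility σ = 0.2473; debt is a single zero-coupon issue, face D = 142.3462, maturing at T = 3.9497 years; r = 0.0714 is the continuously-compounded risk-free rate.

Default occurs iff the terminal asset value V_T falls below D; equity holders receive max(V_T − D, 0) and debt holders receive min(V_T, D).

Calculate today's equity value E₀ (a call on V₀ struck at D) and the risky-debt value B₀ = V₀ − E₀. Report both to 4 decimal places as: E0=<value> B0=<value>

E0=231.9420 B0=107.0688

With assets at 339.0108 and a single debt payment of 142.3462 at 3.9497 years:
d₁ = [ln(V₀/D) + (r + σ²/2)T] / (σ√T)
   = [ln(339.0108/142.3462) + (0.0714 + 0.5·0.2473²)·3.9497] / (0.2473·√3.9497)
   = [0.867770 + 0.402785] / 0.491480 = 2.585159
d₂ = d₁ − σ√T = 2.585159 − 0.491480 = 2.093679
N(d₁) = 0.995133,  N(d₂) = 0.981856,  e^(−rT) = 0.754267
E₀ = V₀·N(d₁) − D·e^(−rT)·N(d₂)
   = 339.0108·0.995133 − 142.3462·0.754267·0.981856 = 231.941964
B₀ = V₀ − E₀ = 339.0108 − 231.941964 = 107.068836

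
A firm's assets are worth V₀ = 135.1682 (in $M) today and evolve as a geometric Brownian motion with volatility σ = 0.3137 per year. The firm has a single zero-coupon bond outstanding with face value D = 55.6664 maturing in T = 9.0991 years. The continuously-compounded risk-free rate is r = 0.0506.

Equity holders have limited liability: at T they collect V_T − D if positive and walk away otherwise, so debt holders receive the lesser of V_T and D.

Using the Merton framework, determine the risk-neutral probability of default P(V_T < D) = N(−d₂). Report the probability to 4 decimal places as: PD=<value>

PD=0.1708

Equity is a call on the firm's assets struck at D = 55.6664:
d₁ = [ln(V₀/D) + (r + σ²/2)T] / (σ√T)
   = [ln(135.1682/55.6664) + (0.0506 + 0.5·0.3137²)·9.0991] / (0.3137·√9.0991)
   = [0.887143 + 0.908125] / 0.946267 = 1.897211
d₂ = d₁ − σ√T = 1.897211 − 0.946267 = 0.950944
risk-neutral PD = N(−d₂) = N(-0.950944) = 0.170816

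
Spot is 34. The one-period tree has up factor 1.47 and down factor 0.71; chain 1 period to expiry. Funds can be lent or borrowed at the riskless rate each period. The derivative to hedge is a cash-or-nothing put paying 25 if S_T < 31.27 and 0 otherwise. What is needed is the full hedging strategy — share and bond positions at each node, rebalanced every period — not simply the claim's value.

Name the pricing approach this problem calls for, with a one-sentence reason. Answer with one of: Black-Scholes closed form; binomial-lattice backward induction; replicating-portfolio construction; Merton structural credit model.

Key observation: the deliverable is the dynamic trading strategy on the 1-step tree (spot 34, moves 1.47 and 0.71), so the valuation must go through the node-by-node replicating-portfolio solve.

framework: replicating-portfolio construction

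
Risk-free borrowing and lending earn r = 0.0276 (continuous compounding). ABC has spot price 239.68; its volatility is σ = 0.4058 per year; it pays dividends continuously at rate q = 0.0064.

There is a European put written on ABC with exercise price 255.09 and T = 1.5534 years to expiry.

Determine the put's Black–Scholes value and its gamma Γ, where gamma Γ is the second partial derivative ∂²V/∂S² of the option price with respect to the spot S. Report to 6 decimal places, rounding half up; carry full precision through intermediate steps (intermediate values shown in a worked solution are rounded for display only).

σ√T = 0.4058·√1.5534 = 0.505771
d₁ = (ln(S/K) + (r−q+σ²/2)T) / (σ√T) = (ln(239.68/255.09) + (0.0276−0.0064+0.4058²/2)·1.5534) / 0.505771 = (-0.062312 + 0.160834) / 0.505771 = 0.194797
d₂ = d₁ − σ√T = 0.194797 − 0.505771 = -0.310974
e^{−rT} = 0.958032
e^{−qT} = 0.990107
N(−d₁) = 0.422776,  N(−d₂) = 0.622090
Put price V = K·e^{−rT}·N(−d₂) − S·e^{−qT}·N(−d₁) = 152.029093 − 100.328565 = 51.700528
φ(d₁) = (1/√(2π))·e^{−d₁²/2} = 0.391445
Γ = e^{−qT}·φ(d₁) / (S·σ·√T) = 0.003197

price = 51.700528
Γ = 0.003197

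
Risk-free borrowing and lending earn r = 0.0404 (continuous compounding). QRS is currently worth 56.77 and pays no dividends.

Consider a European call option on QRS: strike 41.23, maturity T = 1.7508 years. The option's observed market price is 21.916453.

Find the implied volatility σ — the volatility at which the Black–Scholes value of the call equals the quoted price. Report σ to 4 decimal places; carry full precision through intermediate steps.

At σ = 0.4173 the Black–Scholes value reproduces the quote:
σ√T = 0.4173·√1.7508 = 0.552162
d₁ = (ln(S/K) + (r+σ²/2)T) / (σ√T) = (ln(56.77/41.23) + (0.0404+0.4173²/2)·1.7508) / 0.552162 = (0.319842 + 0.223174) / 0.552162 = 0.983435
d₂ = d₁ − σ√T = 0.983435 − 0.552162 = 0.431273
e^{−rT} = 0.931711
N(d₁) = 0.837303,  N(d₂) = 0.666865
V = S·N(d₁) − K·e^{−rT}·N(d₂) = 47.533711 − 25.617258 = 21.916453 (matching the quote); vega is positive throughout, so no other σ reproduces this price

sigma = 0.4173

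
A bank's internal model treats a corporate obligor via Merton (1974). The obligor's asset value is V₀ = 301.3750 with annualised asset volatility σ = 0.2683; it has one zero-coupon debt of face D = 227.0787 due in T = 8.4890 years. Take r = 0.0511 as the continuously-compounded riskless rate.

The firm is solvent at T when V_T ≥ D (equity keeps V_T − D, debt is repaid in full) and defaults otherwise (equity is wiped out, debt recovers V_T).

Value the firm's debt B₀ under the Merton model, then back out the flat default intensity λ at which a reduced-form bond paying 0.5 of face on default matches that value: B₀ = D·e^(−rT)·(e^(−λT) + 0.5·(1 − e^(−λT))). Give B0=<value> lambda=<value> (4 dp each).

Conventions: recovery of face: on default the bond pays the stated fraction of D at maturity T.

Work the structural quantities from V₀ = 301.3750 against face 227.0787:
d₁ = [ln(V₀/D) + (r + σ²/2)T] / (σ√T)
   = [ln(301.3750/227.0787) + (0.0511 + 0.5·0.2683²)·8.4890] / (0.2683·√8.4890)
   = [0.283059 + 0.739328] / 0.781716 = 1.307875
d₂ = d₁ − σ√T = 1.307875 − 0.781716 = 0.526159
N(d₁) = 0.904542,  N(d₂) = 0.700611,  e^(−rT) = 0.648050
E₀ = V₀·N(d₁) − D·e^(−rT)·N(d₂)
   = 301.3750·0.904542 − 227.0787·0.648050·0.700611 = 169.505653
B₀ = V₀ − E₀ = 301.3750 − 169.505653 = 131.869347
e^(−λT) = (B₀·e^(rT)/D − 0.5)/(1 − 0.5) = (131.8693·1.543092/227.0787 − 0.5)/0.5 = 0.79221038
λ = −ln(0.79221038)/8.4890 = 0.027439

B0=131.8693 lambda=0.0274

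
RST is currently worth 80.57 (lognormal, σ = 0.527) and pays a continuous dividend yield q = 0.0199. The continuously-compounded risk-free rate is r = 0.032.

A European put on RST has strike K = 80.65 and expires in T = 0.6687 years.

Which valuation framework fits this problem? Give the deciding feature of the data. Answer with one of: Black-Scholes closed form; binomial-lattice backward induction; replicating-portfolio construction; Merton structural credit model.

Key observation: with RST following a GBM at constant σ and r, the European put struck at 80.65 prices in closed form — nothing here needs a stepwise model or a balance sheet.

framework: Black-Scholes closed form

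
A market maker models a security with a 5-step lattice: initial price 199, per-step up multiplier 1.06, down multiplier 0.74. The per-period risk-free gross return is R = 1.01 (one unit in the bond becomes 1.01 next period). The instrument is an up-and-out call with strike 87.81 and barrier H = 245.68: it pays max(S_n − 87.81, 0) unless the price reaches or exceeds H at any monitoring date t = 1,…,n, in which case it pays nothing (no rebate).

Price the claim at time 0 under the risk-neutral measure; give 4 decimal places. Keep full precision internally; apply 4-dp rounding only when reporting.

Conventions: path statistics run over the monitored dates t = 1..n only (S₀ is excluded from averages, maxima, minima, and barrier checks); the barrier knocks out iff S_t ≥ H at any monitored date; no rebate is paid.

Set p* = 0.8438 (from d < R < u); the path-dependent value is the discounted p*-expectation over all price paths.
Enumerate all 2^5 = 32 price paths (U = up ×1.06, D = down ×0.74); each path with k up-moves has probability p*^k·(1−p*)^(5−k).
DDDDD: M=147.2600, payoff=0.0000, prob=0.000093
UDDDD: M=210.9400, payoff=0.0000, prob=0.000503
DUDDD: M=156.0956, payoff=0.0000, prob=0.000503
UUDDD: M=223.5964, payoff=2.7966, prob=0.002716
DDUDD: M=147.2600, payoff=0.0000, prob=0.000503
UDUDD: M=210.9400, payoff=2.7966, prob=0.002716
DUUDD: M=165.4613, payoff=2.7966, prob=0.002716
UUUDD: M=237.0122, payoff=41.9779, prob=0.014665
DDDUD: M=147.2600, payoff=0.0000, prob=0.000503
UDDUD: M=210.9400, payoff=2.7966, prob=0.002716
DUDUD: M=156.0956, payoff=2.7966, prob=0.002716
UUDUD: M=223.5964, payoff=41.9779, prob=0.014665
DDUUD: M=147.2600, payoff=2.7966, prob=0.002716
UDUUD: M=210.9400, payoff=41.9779, prob=0.014665
DUUUD: M=175.3890, payoff=41.9779, prob=0.014665
UUUUD: M=251.2329, payoff=0.0000, prob=0.079191
DDDDU: M=147.2600, payoff=0.0000, prob=0.000503
UDDDU: M=210.9400, payoff=2.7966, prob=0.002716
DUDDU: M=156.0956, payoff=2.7966, prob=0.002716
UUDDU: M=223.5964, payoff=41.9779, prob=0.014665
DDUDU: M=147.2600, payoff=2.7966, prob=0.002716
UDUDU: M=210.9400, payoff=41.9779, prob=0.014665
DUUDU: M=165.4613, payoff=41.9779, prob=0.014665
UUUDU: M=237.0122, payoff=98.1024, prob=0.079191
DDDUU: M=147.2600, payoff=2.7966, prob=0.002716
UDDUU: M=210.9400, payoff=41.9779, prob=0.014665
DUDUU: M=156.0956, payoff=41.9779, prob=0.014665
UUDUU: M=223.5964, payoff=98.1024, prob=0.079191
DDUUU: M=147.2600, payoff=41.9779, prob=0.014665
UDUUU: M=210.9400, payoff=98.1024, prob=0.079191
DUUUU: M=185.9124, payoff=98.1024, prob=0.079191
UUUUU: M=266.3069, payoff=0.0000, prob=0.427631
Price = Σ prob·payoff / R^5 = 37.307243 / 1.051010 = 35.4966

price = 35.4966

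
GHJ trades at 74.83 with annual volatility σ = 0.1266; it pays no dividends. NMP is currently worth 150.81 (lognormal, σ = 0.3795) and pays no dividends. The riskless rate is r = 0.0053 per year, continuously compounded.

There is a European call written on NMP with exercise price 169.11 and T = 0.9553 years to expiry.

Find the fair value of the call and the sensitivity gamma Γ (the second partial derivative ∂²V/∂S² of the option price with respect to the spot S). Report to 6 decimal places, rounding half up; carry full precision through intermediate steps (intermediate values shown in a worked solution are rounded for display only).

σ√T = 0.3795·√0.9553 = 0.370921
d₁ = (ln(S/K) + (r+σ²/2)T) / (σ√T) = (ln(150.81/169.11) + (0.0053+0.3795²/2)·0.9553) / 0.370921 = (-0.114529 + 0.073854) / 0.370921 = -0.109657
d₂ = d₁ − σ√T = -0.109657 − 0.370921 = -0.480579
e^{−rT} = 0.994950
N(d₁) = 0.456341,  N(d₂) = 0.315408
Call price V = S·N(d₁) − K·e^{−rT}·N(d₂) = 68.820716 − 53.069272 = 15.751445
φ(d₁) = (1/√(2π))·e^{−d₁²/2} = 0.396551
Γ = φ(d₁) / (S·σ·√T) = 0.007089

price = 15.751445
Γ = 0.007089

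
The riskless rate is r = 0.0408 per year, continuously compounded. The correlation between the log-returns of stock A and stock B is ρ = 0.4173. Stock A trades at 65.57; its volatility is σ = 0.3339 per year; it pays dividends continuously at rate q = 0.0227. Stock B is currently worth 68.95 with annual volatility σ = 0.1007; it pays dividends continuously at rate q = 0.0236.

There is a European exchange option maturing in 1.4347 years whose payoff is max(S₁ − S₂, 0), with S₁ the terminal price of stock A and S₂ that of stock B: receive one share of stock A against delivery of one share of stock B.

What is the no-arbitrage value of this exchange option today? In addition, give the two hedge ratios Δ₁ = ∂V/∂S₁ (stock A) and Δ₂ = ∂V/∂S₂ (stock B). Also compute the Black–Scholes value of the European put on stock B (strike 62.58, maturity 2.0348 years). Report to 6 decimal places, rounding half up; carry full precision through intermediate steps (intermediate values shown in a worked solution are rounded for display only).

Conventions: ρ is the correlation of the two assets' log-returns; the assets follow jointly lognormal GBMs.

exchange price = 7.947630
Δ1 = 0.503098
Δ2 = -0.363169
price(stock B put K=62.58) = 0.856523

σ_eff = √(σ₁² + σ₂² − 2ρσ₁σ₂) = √(0.3339² + 0.1007² − 2·0.4173·0.3339·0.1007) = 0.305888
d₁ = (ln(S₁/S₂) + (q₂ − q₁ + σ_eff²/2)T) / (σ_eff√T) = (ln(65.57/68.95) + (0.0236 − 0.0227 + 0.046784)·1.4347) / 0.366389 = 0.049533
d₂ = d₁ − σ_eff√T = 0.049533 − 0.366389 = -0.316856
N(d₁) = 0.519753,  N(d₂) = 0.375676
V = S₁·e^{−q₁T}·N(d₁) − S₂·e^{−q₂T}·N(d₂) = 32.988158 − 25.040528 = 7.947630
Δ₁ = e^{−q₁T}·N(d₁) = 0.503098;  Δ₂ = −e^{−q₂T}·N(d₂) = -0.363169
[vanilla: stock B put K=62.58]
σ√T = 0.1007·√2.0348 = 0.143645
d₁ = (ln(S/K) + (r−q+σ²/2)T) / (σ√T) = (ln(68.95/62.58) + (0.0408−0.0236+0.1007²/2)·2.0348) / 0.143645 = (0.096936 + 0.045315) / 0.143645 = 0.990298
d₂ = d₁ − σ√T = 0.990298 − 0.143645 = 0.846653
e^{−rT} = 0.920333
e^{−qT} = 0.953114
N(−d₁) = 0.161014,  N(−d₂) = 0.198594
price = K·e^{−rT}·N(−d₂) − S·e^{−qT}·N(−d₁) = 11.437917 − 10.581394 = 0.856523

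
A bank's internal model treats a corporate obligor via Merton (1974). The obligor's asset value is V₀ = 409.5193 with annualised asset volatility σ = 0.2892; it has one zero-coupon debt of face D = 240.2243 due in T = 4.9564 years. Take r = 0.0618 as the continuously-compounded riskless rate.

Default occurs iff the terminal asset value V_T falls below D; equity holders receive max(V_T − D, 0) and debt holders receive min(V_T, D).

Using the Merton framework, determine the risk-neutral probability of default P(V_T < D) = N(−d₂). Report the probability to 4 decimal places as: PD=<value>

Apply the equity-as-call identities (strike 240.2243, horizon 4.9564 years):
d₁ = [ln(V₀/D) + (r + σ²/2)T] / (σ√T)
   = [ln(409.5193/240.2243) + (0.0618 + 0.5·0.2892²)·4.9564] / (0.2892·√4.9564)
   = [0.533411 + 0.513574] / 0.643845 = 1.626144
d₂ = d₁ − σ√T = 1.626144 − 0.643845 = 0.982298
risk-neutral PD = N(−d₂) = N(-0.982298) = 0.162976

PD=0.1630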